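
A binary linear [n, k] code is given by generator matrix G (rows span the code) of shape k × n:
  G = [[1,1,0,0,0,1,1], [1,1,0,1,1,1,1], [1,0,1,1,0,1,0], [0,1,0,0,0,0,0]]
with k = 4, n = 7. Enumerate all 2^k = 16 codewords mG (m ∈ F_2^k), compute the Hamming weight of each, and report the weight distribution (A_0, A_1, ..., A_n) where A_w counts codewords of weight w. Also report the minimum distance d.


Weight distribution: A_0 = 1, A_1 = 1, A_2 = 1, A_3 = 4, A_4 = 5, A_5 = 3, A_6 = 1. Minimum distance d = 1.

Enumerate all 2^4 = 16 messages m ∈ F_2^4.
For each, compute codeword c = mG in F_2^7, then tally its weight.
  m = 0000 → c = 0000000, weight = 0.
  m = 1000 → c = 1100011, weight = 4.
  m = 0100 → c = 1101111, weight = 6.
  m = 1100 → c = 0001100, weight = 2.
  m = 0010 → c = 1011010, weight = 4.
  m = 1010 → c = 0111001, weight = 4.
  m = 0110 → c = 0110101, weight = 4.
  m = 1110 → c = 1010110, weight = 4.
  m = 0001 → c = 0100000, weight = 1.
  m = 1001 → c = 1000011, weight = 3.
  m = 0101 → c = 1001111, weight = 5.
  m = 1101 → c = 0101100, weight = 3.
  m = 0011 → c = 1111010, weight = 5.
  m = 1011 → c = 0011001, weight = 3.
  m = 0111 → c = 0010101, weight = 3.
  m = 1111 → c = 1110110, weight = 5.
Tally weights:
  weight 0: 1 codewords.
  weight 1: 1 codewords.
  weight 2: 1 codewords.
  weight 3: 4 codewords.
  weight 4: 5 codewords.
  weight 5: 3 codewords.
  weight 6: 1 codewords.
Minimum distance d = smallest w > 0 with A_w > 0 = 1.
Sanity: Σ A_w = 16 = 2^4 = 16 ✓.


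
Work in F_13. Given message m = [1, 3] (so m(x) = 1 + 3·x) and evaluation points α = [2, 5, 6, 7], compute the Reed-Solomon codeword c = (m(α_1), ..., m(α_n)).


c = [7, 3, 6, 9]

Message polynomial: m(x) = 1 + 3·x (mod 13).
For each evaluation point α_i, compute m(α_i) mod 13:
  α_1 = 2: Horner steps 3 → 7, so m(2) = 7.
  α_2 = 5: Horner steps 3 → 3, so m(5) = 3.
  α_3 = 6: Horner steps 3 → 6, so m(6) = 6.
  α_4 = 7: Horner steps 3 → 9, so m(7) = 9.
Codeword c = [7, 3, 6, 9] ∈ F_13^4.


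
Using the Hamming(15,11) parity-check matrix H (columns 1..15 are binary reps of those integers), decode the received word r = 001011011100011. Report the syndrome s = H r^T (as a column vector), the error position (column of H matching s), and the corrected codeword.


s = (1, 0, 1, 0)^T, error position = 10, corrected codeword c = 001011011000011

Compute s = H r^T mod 2 one row at a time:
  s_1 = 1 + 1 + 1 + 0 + 0 + 0 + 1 + 1 = 5 ≡ 1 (mod 2).
  s_2 = 0 + 1 + 1 + 0 + 0 + 0 + 1 + 1 = 4 ≡ 0 (mod 2).
  s_3 = 0 + 1 + 1 + 0 + 1 + 0 + 1 + 1 = 5 ≡ 1 (mod 2).
  s_4 = 0 + 1 + 1 + 0 + 1 + 0 + 0 + 1 = 4 ≡ 0 (mod 2).
s = (1, 0, 1, 0)^T — this equals column 10 of H (binary 1010), so error is at position 10.
Correct: flip bit 10 of r = 001011011100011 to get c = 001011011000011.


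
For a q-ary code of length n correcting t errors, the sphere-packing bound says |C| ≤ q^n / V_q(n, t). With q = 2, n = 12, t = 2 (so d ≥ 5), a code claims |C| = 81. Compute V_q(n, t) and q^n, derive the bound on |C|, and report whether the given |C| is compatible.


V_q(n, t) = 79, q^n = 4096, Hamming bound = 51, |C| = 81 > bound (violated).

Step 1: Compute V_q(n, t) = Σ_{j=0}^2 C(n, j) (q−1)^j.
  j = 0: C(12,0)·(1)^0 = 1·1 = 1.
  j = 1: C(12,1)·(1)^1 = 12·1 = 12.
  j = 2: C(12,2)·(1)^2 = 66·1 = 66.
  V_q(n, t) = 1 + 12 + 66 = 79.
Step 2: q^n = 2^12 = 4096.
Step 3: Hamming bound ⌊q^n / V_q(n,t)⌋ = ⌊4096/79⌋ = 51.
Step 4: Compare |C| = 81 to 51: violated.
The claimed |C| lies above the Hamming bound, so no 2-ary code of length 12 with d ≥ 5 can have 81 codewords.


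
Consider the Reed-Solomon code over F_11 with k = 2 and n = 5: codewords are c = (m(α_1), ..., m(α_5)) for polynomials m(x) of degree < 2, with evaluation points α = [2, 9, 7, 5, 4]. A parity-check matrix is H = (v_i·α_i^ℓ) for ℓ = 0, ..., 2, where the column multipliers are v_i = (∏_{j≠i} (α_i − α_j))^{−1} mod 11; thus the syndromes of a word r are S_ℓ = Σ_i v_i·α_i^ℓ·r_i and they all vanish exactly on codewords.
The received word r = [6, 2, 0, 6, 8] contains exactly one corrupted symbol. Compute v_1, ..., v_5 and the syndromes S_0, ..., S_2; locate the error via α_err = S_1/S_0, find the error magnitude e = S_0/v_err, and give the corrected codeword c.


S = (4, 9, 1), error at position 4, error magnitude e = 8, c = [6, 2, 0, 9, 8].

Step 1: column multipliers v_i = (∏_{j≠i}(α_i − α_j))^{−1} mod 11.
  i = 1 (α = 2): (2−9)(2−7)(2−5)(2−4) = (−7)·(−5)·(−3)·(−2) = 210 ≡ 1, so v_1 = 1^{−1} = 1 (mod 11).
  i = 2 (α = 9): (9−2)(9−7)(9−5)(9−4) = 7·2·4·5 = 280 ≡ 5, so v_2 = 5^{−1} = 9 (mod 11).
  i = 3 (α = 7): (7−2)(7−9)(7−5)(7−4) = 5·(−2)·2·3 = −60 ≡ 6, so v_3 = 6^{−1} = 2 (mod 11).
  i = 4 (α = 5): (5−2)(5−9)(5−7)(5−4) = 3·(−4)·(−2)·1 = 24 ≡ 2, so v_4 = 2^{−1} = 6 (mod 11).
  i = 5 (α = 4): (4−2)(4−9)(4−7)(4−5) = 2·(−5)·(−3)·(−1) = −30 ≡ 3, so v_5 = 3^{−1} = 4 (mod 11).
  v = [1, 9, 2, 6, 4].
Step 2: syndromes of r = [6, 2, 0, 6, 8] (all sums mod 11).
  S_0 = Σ v_i r_i = 1·6 + 9·2 + 2·0 + 6·6 + 4·8 = 92 ≡ 4.
  S_1 = Σ v_i α_i r_i = 1·2·6 + 9·9·2 + 2·7·0 + 6·5·6 + 4·4·8 = 482 ≡ 9.
  α_i^2 mod 11 = [4, 4, 5, 3, 5].
  S_2 = Σ v_i α_i^2 r_i = 1·4·6 + 9·4·2 + 2·5·0 + 6·3·6 + 4·5·8 = 364 ≡ 1.
  S = (4, 9, 1) ≠ 0, so r is not a codeword (an error is present).
Step 3: locate the error. For a single error e at position i, S_ℓ = v_i·e·α_i^ℓ, so α_err = S_1/S_0.
  S_0^{−1} = 4^{−1} = 3 (mod 11), so α_err = 9·3 = 27 ≡ 5 = α_4. Error position i = 4.
  Consistency check: S_2/S_1 = 1·5 = 5 ≡ 5 = α_err ✓ (single-error assumption holds).
Step 4: error magnitude e = S_0/v_4 = S_0·∏_{j≠4}(α_4 − α_j) = 4·2 = 8 ≡ 8 (mod 11).
Step 5: correct position 4: c_4 = r_4 − e = 6 − 8 ≡ 9 (mod 11). Hence c = [6, 2, 0, 9, 8].
  Check: interpolating c through the α_i gives m(x) = 4 + 1·x (degree < 2) with m(α_i) = c_i for every i, so c is indeed a codeword.


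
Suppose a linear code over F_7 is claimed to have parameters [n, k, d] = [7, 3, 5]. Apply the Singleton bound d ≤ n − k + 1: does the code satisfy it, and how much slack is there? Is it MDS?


Singleton RHS = n − k + 1 = 5, slack = 0, bound satisfied, MDS.

Singleton bound: d ≤ n − k + 1.
Here n = 7, k = 3, so n − k + 1 = 5.
Given d = 5, check d ≤ 5: YES.
Slack = (n − k + 1) − d = 0.
The code is MDS (slack = 0).
Description: the claimed parameters are [7, 3, 5]_7; such a code would be MDS (meets Singleton bound).


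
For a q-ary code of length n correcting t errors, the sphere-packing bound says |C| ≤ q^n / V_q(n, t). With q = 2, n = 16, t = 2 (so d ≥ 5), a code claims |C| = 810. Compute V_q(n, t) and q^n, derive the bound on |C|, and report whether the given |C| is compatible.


V_q(n, t) = 137, q^n = 65536, Hamming bound = 478, |C| = 810 > bound (violated).

Step 1: Compute V_q(n, t) = Σ_{j=0}^2 C(n, j) (q−1)^j.
  j = 0: C(16,0)·(1)^0 = 1·1 = 1.
  j = 1: C(16,1)·(1)^1 = 16·1 = 16.
  j = 2: C(16,2)·(1)^2 = 120·1 = 120.
  V_q(n, t) = 1 + 16 + 120 = 137.
Step 2: q^n = 2^16 = 65536.
Step 3: Hamming bound ⌊q^n / V_q(n,t)⌋ = ⌊65536/137⌋ = 478.
Step 4: Compare |C| = 810 to 478: violated.
The claimed |C| lies above the Hamming bound, so no 2-ary code of length 16 with d ≥ 5 can have 810 codewords.


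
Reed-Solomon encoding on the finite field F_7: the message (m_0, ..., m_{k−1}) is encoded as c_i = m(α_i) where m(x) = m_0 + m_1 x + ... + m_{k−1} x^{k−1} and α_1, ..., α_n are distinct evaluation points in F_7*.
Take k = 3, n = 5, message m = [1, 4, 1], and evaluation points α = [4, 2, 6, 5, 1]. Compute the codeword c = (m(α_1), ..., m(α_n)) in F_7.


c = [5, 6, 5, 4, 6]

Message polynomial: m(x) = 1 + 4·x + 1·x^2 (mod 7).
For each evaluation point α_i, compute m(α_i) mod 7:
  α_1 = 4: Horner steps 1 → 1 → 5, so m(4) = 5.
  α_2 = 2: Horner steps 1 → 6 → 6, so m(2) = 6.
  α_3 = 6: Horner steps 1 → 3 → 5, so m(6) = 5.
  α_4 = 5: Horner steps 1 → 2 → 4, so m(5) = 4.
  α_5 = 1: Horner steps 1 → 5 → 6, so m(1) = 6.
Codeword c = [5, 6, 5, 4, 6] ∈ F_7^5.


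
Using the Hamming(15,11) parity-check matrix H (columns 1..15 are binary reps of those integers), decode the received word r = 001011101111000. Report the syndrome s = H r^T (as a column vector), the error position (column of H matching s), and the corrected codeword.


s = (0, 0, 1, 1)^T, error position = 3, corrected codeword c = 000011101111000

Compute s = H r^T mod 2 one row at a time:
  s_1 = 0 + 1 + 1 + 1 + 1 + 0 + 0 + 0 = 4 ≡ 0 (mod 2).
  s_2 = 0 + 1 + 1 + 1 + 1 + 0 + 0 + 0 = 4 ≡ 0 (mod 2).
  s_3 = 0 + 1 + 1 + 1 + 1 + 1 + 0 + 0 = 5 ≡ 1 (mod 2).
  s_4 = 0 + 1 + 1 + 1 + 1 + 1 + 0 + 0 = 5 ≡ 1 (mod 2).
s = (0, 0, 1, 1)^T — this equals column 3 of H (binary 0011), so error is at position 3.
Correct: flip bit 3 of r = 001011101111000 to get c = 000011101111000.


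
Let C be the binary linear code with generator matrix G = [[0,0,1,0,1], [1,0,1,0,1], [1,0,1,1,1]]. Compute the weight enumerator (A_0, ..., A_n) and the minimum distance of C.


Weight distribution: A_0 = 1, A_1 = 2, A_2 = 2, A_3 = 2, A_4 = 1. Minimum distance d = 1.

Enumerate all 2^3 = 8 messages m ∈ F_2^3.
For each, compute codeword c = mG in F_2^5, then tally its weight.
  m = 000 → c = 00000, weight = 0.
  m = 100 → c = 00101, weight = 2.
  m = 010 → c = 10101, weight = 3.
  m = 110 → c = 10000, weight = 1.
  m = 001 → c = 10111, weight = 4.
  m = 101 → c = 10010, weight = 2.
  m = 011 → c = 00010, weight = 1.
  m = 111 → c = 00111, weight = 3.
Tally weights:
  weight 0: 1 codewords.
  weight 1: 2 codewords.
  weight 2: 2 codewords.
  weight 3: 2 codewords.
  weight 4: 1 codewords.
Minimum distance d = smallest w > 0 with A_w > 0 = 1.
Sanity: Σ A_w = 8 = 2^3 = 8 ✓.


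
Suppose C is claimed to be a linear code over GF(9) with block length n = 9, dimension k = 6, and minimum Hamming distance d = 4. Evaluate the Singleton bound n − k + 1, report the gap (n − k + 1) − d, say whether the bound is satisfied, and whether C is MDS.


Singleton RHS = n − k + 1 = 4, slack = 0, bound satisfied, MDS.

Singleton bound: d ≤ n − k + 1.
Here n = 9, k = 6, so n − k + 1 = 4.
Given d = 4, check d ≤ 4: YES.
Slack = (n − k + 1) − d = 0.
The code is MDS (slack = 0).
Description: the claimed parameters are [9, 6, 4]_9; such a code would be MDS (meets Singleton bound).


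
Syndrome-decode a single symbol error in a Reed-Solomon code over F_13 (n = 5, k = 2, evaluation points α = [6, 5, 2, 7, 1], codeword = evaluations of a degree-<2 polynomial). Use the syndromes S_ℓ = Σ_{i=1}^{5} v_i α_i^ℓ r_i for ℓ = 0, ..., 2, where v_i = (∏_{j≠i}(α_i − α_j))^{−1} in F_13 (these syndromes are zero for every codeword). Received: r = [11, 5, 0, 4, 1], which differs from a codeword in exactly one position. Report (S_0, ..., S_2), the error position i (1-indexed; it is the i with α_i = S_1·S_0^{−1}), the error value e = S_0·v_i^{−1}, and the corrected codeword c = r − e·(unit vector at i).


S = (11, 11, 11), error at position 5, error magnitude e = 7, c = [11, 5, 0, 4, 7].

Step 1: column multipliers v_i = (∏_{j≠i}(α_i − α_j))^{−1} mod 13.
  i = 1 (α = 6): (6−5)(6−2)(6−7)(6−1) = 1·4·(−1)·5 = −20 ≡ 6, so v_1 = 6^{−1} = 11 (mod 13).
  i = 2 (α = 5): (5−6)(5−2)(5−7)(5−1) = (−1)·3·(−2)·4 = 24 ≡ 11, so v_2 = 11^{−1} = 6 (mod 13).
  i = 3 (α = 2): (2−6)(2−5)(2−7)(2−1) = (−4)·(−3)·(−5)·1 = −60 ≡ 5, so v_3 = 5^{−1} = 8 (mod 13).
  i = 4 (α = 7): (7−6)(7−5)(7−2)(7−1) = 1·2·5·6 = 60 ≡ 8, so v_4 = 8^{−1} = 5 (mod 13).
  i = 5 (α = 1): (1−6)(1−5)(1−2)(1−7) = (−5)·(−4)·(−1)·(−6) = 120 ≡ 3, so v_5 = 3^{−1} = 9 (mod 13).
  v = [11, 6, 8, 5, 9].
Step 2: syndromes of r = [11, 5, 0, 4, 1] (all sums mod 13).
  S_0 = Σ v_i r_i = 11·11 + 6·5 + 8·0 + 5·4 + 9·1 = 180 ≡ 11.
  S_1 = Σ v_i α_i r_i = 11·6·11 + 6·5·5 + 8·2·0 + 5·7·4 + 9·1·1 = 1025 ≡ 11.
  α_i^2 mod 13 = [10, 12, 4, 10, 1].
  S_2 = Σ v_i α_i^2 r_i = 11·10·11 + 6·12·5 + 8·4·0 + 5·10·4 + 9·1·1 = 1779 ≡ 11.
  S = (11, 11, 11) ≠ 0, so r is not a codeword (an error is present).
Step 3: locate the error. For a single error e at position i, S_ℓ = v_i·e·α_i^ℓ, so α_err = S_1/S_0.
  S_0^{−1} = 11^{−1} = 6 (mod 13), so α_err = 11·6 = 66 ≡ 1 = α_5. Error position i = 5.
  Consistency check: S_2/S_1 = 11·6 = 66 ≡ 1 = α_err ✓ (single-error assumption holds).
Step 4: error magnitude e = S_0/v_5 = S_0·∏_{j≠5}(α_5 − α_j) = 11·3 = 33 ≡ 7 (mod 13).
Step 5: correct position 5: c_5 = r_5 − e = 1 − 7 ≡ 7 (mod 13). Hence c = [11, 5, 0, 4, 7].
  Check: interpolating c through the α_i gives m(x) = 1 + 6·x (degree < 2) with m(α_i) = c_i for every i, so c is indeed a codeword.


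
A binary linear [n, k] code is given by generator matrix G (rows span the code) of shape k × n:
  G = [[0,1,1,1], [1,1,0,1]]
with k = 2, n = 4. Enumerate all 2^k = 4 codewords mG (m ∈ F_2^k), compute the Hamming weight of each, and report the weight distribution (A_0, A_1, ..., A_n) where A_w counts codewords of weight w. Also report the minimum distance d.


Weight distribution: A_0 = 1, A_2 = 1, A_3 = 2. Minimum distance d = 2.

Enumerate all 2^2 = 4 messages m ∈ F_2^2.
For each, compute codeword c = mG in F_2^4, then tally its weight.
  m = 00 → c = 0000, weight = 0.
  m = 10 → c = 0111, weight = 3.
  m = 01 → c = 1101, weight = 3.
  m = 11 → c = 1010, weight = 2.
Tally weights:
  weight 0: 1 codewords.
  weight 2: 1 codewords.
  weight 3: 2 codewords.
Minimum distance d = smallest w > 0 with A_w > 0 = 2.
Sanity: Σ A_w = 4 = 2^2 = 4 ✓.


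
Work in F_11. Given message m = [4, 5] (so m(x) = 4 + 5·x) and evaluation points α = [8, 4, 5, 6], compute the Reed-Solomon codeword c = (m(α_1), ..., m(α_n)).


c = [0, 2, 7, 1]

Message polynomial: m(x) = 4 + 5·x (mod 11).
For each evaluation point α_i, compute m(α_i) mod 11:
  α_1 = 8: Horner steps 5 → 0, so m(8) = 0.
  α_2 = 4: Horner steps 5 → 2, so m(4) = 2.
  α_3 = 5: Horner steps 5 → 7, so m(5) = 7.
  α_4 = 6: Horner steps 5 → 1, so m(6) = 1.
Codeword c = [0, 2, 7, 1] ∈ F_11^4.


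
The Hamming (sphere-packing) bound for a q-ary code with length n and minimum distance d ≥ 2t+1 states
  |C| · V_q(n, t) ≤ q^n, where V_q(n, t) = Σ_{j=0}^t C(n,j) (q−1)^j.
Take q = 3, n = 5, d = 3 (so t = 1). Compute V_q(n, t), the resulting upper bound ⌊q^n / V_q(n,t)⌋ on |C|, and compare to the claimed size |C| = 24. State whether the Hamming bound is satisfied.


V_q(n, t) = 11, q^n = 243, Hamming bound = 22, |C| = 24 > bound (violated).

Step 1: Compute V_q(n, t) = Σ_{j=0}^1 C(n, j) (q−1)^j.
  j = 0: C(5,0)·(2)^0 = 1·1 = 1.
  j = 1: C(5,1)·(2)^1 = 5·2 = 10.
  V_q(n, t) = 1 + 10 = 11.
Step 2: q^n = 3^5 = 243.
Step 3: Hamming bound ⌊q^n / V_q(n,t)⌋ = ⌊243/11⌋ = 22.
Step 4: Compare |C| = 24 to 22: violated.
The claimed |C| lies above the Hamming bound, so no 3-ary code of length 5 with d ≥ 3 can have 24 codewords.


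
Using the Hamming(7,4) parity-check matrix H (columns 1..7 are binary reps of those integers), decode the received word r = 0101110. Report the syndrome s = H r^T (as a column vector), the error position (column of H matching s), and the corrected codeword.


s = (1, 0, 1)^T, error position = 5, corrected codeword c = 0101010

Compute s = H r^T mod 2 one row at a time:
  s_1 = 1 + 1 + 1 + 0 = 3 ≡ 1 (mod 2).
  s_2 = 1 + 0 + 1 + 0 = 2 ≡ 0 (mod 2).
  s_3 = 0 + 0 + 1 + 0 = 1 ≡ 1 (mod 2).
s = (1, 0, 1)^T — this equals column 5 of H (binary 101), so error is at position 5.
Correct: flip bit 5 of r = 0101110 to get c = 0101010.


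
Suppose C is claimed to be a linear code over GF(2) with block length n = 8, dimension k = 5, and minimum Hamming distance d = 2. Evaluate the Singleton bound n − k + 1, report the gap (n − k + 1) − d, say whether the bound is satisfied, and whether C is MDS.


Singleton RHS = n − k + 1 = 4, slack = 2, bound satisfied, not MDS.

Singleton bound: d ≤ n − k + 1.
Here n = 8, k = 5, so n − k + 1 = 4.
Given d = 2, check d ≤ 4: YES.
Slack = (n − k + 1) − d = 2.
The code is NOT MDS (slack = 2 > 0).
Description: the claimed parameters are [8, 5, 2]_2; such a code would be non-MDS.


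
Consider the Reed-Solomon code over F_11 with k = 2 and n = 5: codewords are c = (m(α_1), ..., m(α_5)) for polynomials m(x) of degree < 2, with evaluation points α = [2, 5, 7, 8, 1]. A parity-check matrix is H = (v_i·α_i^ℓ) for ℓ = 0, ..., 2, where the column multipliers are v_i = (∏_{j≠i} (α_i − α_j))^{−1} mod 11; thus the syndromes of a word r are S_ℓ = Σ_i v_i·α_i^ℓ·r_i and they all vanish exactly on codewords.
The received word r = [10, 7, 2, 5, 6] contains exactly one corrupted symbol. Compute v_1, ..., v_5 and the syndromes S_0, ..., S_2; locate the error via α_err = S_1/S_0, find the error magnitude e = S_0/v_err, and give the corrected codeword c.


S = (5, 10, 9), error at position 1, error magnitude e = 1, c = [9, 7, 2, 5, 6].

Step 1: column multipliers v_i = (∏_{j≠i}(α_i − α_j))^{−1} mod 11.
  i = 1 (α = 2): (2−5)(2−7)(2−8)(2−1) = (−3)·(−5)·(−6)·1 = −90 ≡ 9, so v_1 = 9^{−1} = 5 (mod 11).
  i = 2 (α = 5): (5−2)(5−7)(5−8)(5−1) = 3·(−2)·(−3)·4 = 72 ≡ 6, so v_2 = 6^{−1} = 2 (mod 11).
  i = 3 (α = 7): (7−2)(7−5)(7−8)(7−1) = 5·2·(−1)·6 = −60 ≡ 6, so v_3 = 6^{−1} = 2 (mod 11).
  i = 4 (α = 8): (8−2)(8−5)(8−7)(8−1) = 6·3·1·7 = 126 ≡ 5, so v_4 = 5^{−1} = 9 (mod 11).
  i = 5 (α = 1): (1−2)(1−5)(1−7)(1−8) = (−1)·(−4)·(−6)·(−7) = 168 ≡ 3, so v_5 = 3^{−1} = 4 (mod 11).
  v = [5, 2, 2, 9, 4].
Step 2: syndromes of r = [10, 7, 2, 5, 6] (all sums mod 11).
  S_0 = Σ v_i r_i = 5·10 + 2·7 + 2·2 + 9·5 + 4·6 = 137 ≡ 5.
  S_1 = Σ v_i α_i r_i = 5·2·10 + 2·5·7 + 2·7·2 + 9·8·5 + 4·1·6 = 582 ≡ 10.
  α_i^2 mod 11 = [4, 3, 5, 9, 1].
  S_2 = Σ v_i α_i^2 r_i = 5·4·10 + 2·3·7 + 2·5·2 + 9·9·5 + 4·1·6 = 691 ≡ 9.
  S = (5, 10, 9) ≠ 0, so r is not a codeword (an error is present).
Step 3: locate the error. For a single error e at position i, S_ℓ = v_i·e·α_i^ℓ, so α_err = S_1/S_0.
  S_0^{−1} = 5^{−1} = 9 (mod 11), so α_err = 10·9 = 90 ≡ 2 = α_1. Error position i = 1.
  Consistency check: S_2/S_1 = 9·10 = 90 ≡ 2 = α_err ✓ (single-error assumption holds).
Step 4: error magnitude e = S_0/v_1 = S_0·∏_{j≠1}(α_1 − α_j) = 5·9 = 45 ≡ 1 (mod 11).
Step 5: correct position 1: c_1 = r_1 − e = 10 − 1 ≡ 9 (mod 11). Hence c = [9, 7, 2, 5, 6].
  Check: interpolating c through the α_i gives m(x) = 3 + 3·x (degree < 2) with m(α_i) = c_i for every i, so c is indeed a codeword.


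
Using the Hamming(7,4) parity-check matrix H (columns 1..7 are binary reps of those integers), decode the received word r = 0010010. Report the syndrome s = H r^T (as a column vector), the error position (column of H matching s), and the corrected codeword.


s = (1, 0, 1)^T, error position = 5, corrected codeword c = 0010110

Compute s = H r^T mod 2 one row at a time:
  s_1 = 0 + 0 + 1 + 0 = 1 ≡ 1 (mod 2).
  s_2 = 0 + 1 + 1 + 0 = 2 ≡ 0 (mod 2).
  s_3 = 0 + 1 + 0 + 0 = 1 ≡ 1 (mod 2).
s = (1, 0, 1)^T — this equals column 5 of H (binary 101), so error is at position 5.
Correct: flip bit 5 of r = 0010010 to get c = 0010110.


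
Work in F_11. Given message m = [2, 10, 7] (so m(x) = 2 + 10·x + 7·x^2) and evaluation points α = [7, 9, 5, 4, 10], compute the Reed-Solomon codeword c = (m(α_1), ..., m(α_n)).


c = [8, 10, 7, 0, 10]

Message polynomial: m(x) = 2 + 10·x + 7·x^2 (mod 11).
For each evaluation point α_i, compute m(α_i) mod 11:
  α_1 = 7: Horner steps 7 → 4 → 8, so m(7) = 8.
  α_2 = 9: Horner steps 7 → 7 → 10, so m(9) = 10.
  α_3 = 5: Horner steps 7 → 1 → 7, so m(5) = 7.
  α_4 = 4: Horner steps 7 → 5 → 0, so m(4) = 0.
  α_5 = 10: Horner steps 7 → 3 → 10, so m(10) = 10.
Codeword c = [8, 10, 7, 0, 10] ∈ F_11^5.


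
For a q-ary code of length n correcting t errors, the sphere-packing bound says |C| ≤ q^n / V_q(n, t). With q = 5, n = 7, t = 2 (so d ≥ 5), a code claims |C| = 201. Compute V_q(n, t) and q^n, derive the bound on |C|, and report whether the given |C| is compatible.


V_q(n, t) = 365, q^n = 78125, Hamming bound = 214, |C| = 201 ≤ bound (satisfied).

Step 1: Compute V_q(n, t) = Σ_{j=0}^2 C(n, j) (q−1)^j.
  j = 0: C(7,0)·(4)^0 = 1·1 = 1.
  j = 1: C(7,1)·(4)^1 = 7·4 = 28.
  j = 2: C(7,2)·(4)^2 = 21·16 = 336.
  V_q(n, t) = 1 + 28 + 336 = 365.
Step 2: q^n = 5^7 = 78125.
Step 3: Hamming bound ⌊q^n / V_q(n,t)⌋ = ⌊78125/365⌋ = 214.
Step 4: Compare |C| = 201 to 214: satisfied.
The claimed |C| lies below the Hamming bound.


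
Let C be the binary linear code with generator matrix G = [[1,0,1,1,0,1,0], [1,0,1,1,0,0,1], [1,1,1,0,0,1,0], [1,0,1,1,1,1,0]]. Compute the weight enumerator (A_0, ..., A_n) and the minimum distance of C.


Weight distribution: A_0 = 1, A_1 = 1, A_2 = 2, A_3 = 2, A_4 = 5, A_5 = 5. Minimum distance d = 1.

Enumerate all 2^4 = 16 messages m ∈ F_2^4.
For each, compute codeword c = mG in F_2^7, then tally its weight.
  m = 0000 → c = 0000000, weight = 0.
  m = 1000 → c = 1011010, weight = 4.
  m = 0100 → c = 1011001, weight = 4.
  m = 1100 → c = 0000011, weight = 2.
  m = 0010 → c = 1110010, weight = 4.
  m = 1010 → c = 0101000, weight = 2.
  m = 0110 → c = 0101011, weight = 4.
  m = 1110 → c = 1110001, weight = 4.
  m = 0001 → c = 1011110, weight = 5.
  m = 1001 → c = 0000100, weight = 1.
  m = 0101 → c = 0000111, weight = 3.
  m = 1101 → c = 1011101, weight = 5.
  m = 0011 → c = 0101100, weight = 3.
  m = 1011 → c = 1110110, weight = 5.
  m = 0111 → c = 1110101, weight = 5.
  m = 1111 → c = 0101111, weight = 5.
Tally weights:
  weight 0: 1 codewords.
  weight 1: 1 codewords.
  weight 2: 2 codewords.
  weight 3: 2 codewords.
  weight 4: 5 codewords.
  weight 5: 5 codewords.
Minimum distance d = smallest w > 0 with A_w > 0 = 1.
Sanity: Σ A_w = 16 = 2^4 = 16 ✓.


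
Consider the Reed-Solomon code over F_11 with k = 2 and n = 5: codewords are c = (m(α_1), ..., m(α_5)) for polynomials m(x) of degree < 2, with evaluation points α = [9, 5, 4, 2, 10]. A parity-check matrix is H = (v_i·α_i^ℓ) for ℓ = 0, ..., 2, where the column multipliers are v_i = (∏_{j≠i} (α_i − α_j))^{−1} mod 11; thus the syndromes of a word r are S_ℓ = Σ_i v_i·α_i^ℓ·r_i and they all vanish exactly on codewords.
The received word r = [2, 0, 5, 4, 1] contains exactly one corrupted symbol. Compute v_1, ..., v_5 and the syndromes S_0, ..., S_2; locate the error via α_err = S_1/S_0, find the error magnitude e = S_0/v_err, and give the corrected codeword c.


S = (9, 2, 9), error at position 5, error magnitude e = 4, c = [2, 0, 5, 4, 8].

Step 1: column multipliers v_i = (∏_{j≠i}(α_i − α_j))^{−1} mod 11.
  i = 1 (α = 9): (9−5)(9−4)(9−2)(9−10) = 4·5·7·(−1) = −140 ≡ 3, so v_1 = 3^{−1} = 4 (mod 11).
  i = 2 (α = 5): (5−9)(5−4)(5−2)(5−10) = (−4)·1·3·(−5) = 60 ≡ 5, so v_2 = 5^{−1} = 9 (mod 11).
  i = 3 (α = 4): (4−9)(4−5)(4−2)(4−10) = (−5)·(−1)·2·(−6) = −60 ≡ 6, so v_3 = 6^{−1} = 2 (mod 11).
  i = 4 (α = 2): (2−9)(2−5)(2−4)(2−10) = (−7)·(−3)·(−2)·(−8) = 336 ≡ 6, so v_4 = 6^{−1} = 2 (mod 11).
  i = 5 (α = 10): (10−9)(10−5)(10−4)(10−2) = 1·5·6·8 = 240 ≡ 9, so v_5 = 9^{−1} = 5 (mod 11).
  v = [4, 9, 2, 2, 5].
Step 2: syndromes of r = [2, 0, 5, 4, 1] (all sums mod 11).
  S_0 = Σ v_i r_i = 4·2 + 9·0 + 2·5 + 2·4 + 5·1 = 31 ≡ 9.
  S_1 = Σ v_i α_i r_i = 4·9·2 + 9·5·0 + 2·4·5 + 2·2·4 + 5·10·1 = 178 ≡ 2.
  α_i^2 mod 11 = [4, 3, 5, 4, 1].
  S_2 = Σ v_i α_i^2 r_i = 4·4·2 + 9·3·0 + 2·5·5 + 2·4·4 + 5·1·1 = 119 ≡ 9.
  S = (9, 2, 9) ≠ 0, so r is not a codeword (an error is present).
Step 3: locate the error. For a single error e at position i, S_ℓ = v_i·e·α_i^ℓ, so α_err = S_1/S_0.
  S_0^{−1} = 9^{−1} = 5 (mod 11), so α_err = 2·5 = 10 ≡ 10 = α_5. Error position i = 5.
  Consistency check: S_2/S_1 = 9·6 = 54 ≡ 10 = α_err ✓ (single-error assumption holds).
Step 4: error magnitude e = S_0/v_5 = S_0·∏_{j≠5}(α_5 − α_j) = 9·9 = 81 ≡ 4 (mod 11).
Step 5: correct position 5: c_5 = r_5 − e = 1 − 4 ≡ 8 (mod 11). Hence c = [2, 0, 5, 4, 8].
  Check: interpolating c through the α_i gives m(x) = 3 + 6·x (degree < 2) with m(α_i) = c_i for every i, so c is indeed a codeword.


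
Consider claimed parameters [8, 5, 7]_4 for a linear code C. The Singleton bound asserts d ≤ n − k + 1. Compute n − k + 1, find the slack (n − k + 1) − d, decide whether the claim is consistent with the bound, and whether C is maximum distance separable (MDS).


Singleton RHS = n − k + 1 = 4, slack = -3, bound violated (no such code; not MDS).

Singleton bound: d ≤ n − k + 1.
Here n = 8, k = 5, so n − k + 1 = 4.
Given d = 7, check d ≤ 4: NO.
Slack = (n − k + 1) − d = -3.
The slack is negative: d = 7 exceeds n − k + 1 = 4 by 3, so the Singleton bound is violated and no linear [8, 5, 7]_4 code can exist. In particular it is not MDS (MDS requires d = n − k + 1 exactly).
Description: the claimed parameters are [8, 5, 7]_4; such a code would be impossible (violates the Singleton bound).


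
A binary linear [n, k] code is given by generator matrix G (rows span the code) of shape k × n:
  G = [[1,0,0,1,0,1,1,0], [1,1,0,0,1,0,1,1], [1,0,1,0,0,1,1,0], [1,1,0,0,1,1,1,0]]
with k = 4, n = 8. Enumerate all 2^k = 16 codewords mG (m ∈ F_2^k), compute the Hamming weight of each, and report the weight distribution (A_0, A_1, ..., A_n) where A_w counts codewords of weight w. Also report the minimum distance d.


Weight distribution: A_0 = 1, A_2 = 2, A_3 = 2, A_4 = 5, A_5 = 4, A_7 = 2. Minimum distance d = 2.

Enumerate all 2^4 = 16 messages m ∈ F_2^4.
For each, compute codeword c = mG in F_2^8, then tally its weight.
  m = 0000 → c = 00000000, weight = 0.
  m = 1000 → c = 10010110, weight = 4.
  m = 0100 → c = 11001011, weight = 5.
  m = 1100 → c = 01011101, weight = 5.
  m = 0010 → c = 10100110, weight = 4.
  m = 1010 → c = 00110000, weight = 2.
  m = 0110 → c = 01101101, weight = 5.
  m = 1110 → c = 11111011, weight = 7.
  m = 0001 → c = 11001110, weight = 5.
  m = 1001 → c = 01011000, weight = 3.
  m = 0101 → c = 00000101, weight = 2.
  m = 1101 → c = 10010011, weight = 4.
  m = 0011 → c = 01101000, weight = 3.
  m = 1011 → c = 11111110, weight = 7.
  m = 0111 → c = 10100011, weight = 4.
  m = 1111 → c = 00110101, weight = 4.
Tally weights:
  weight 0: 1 codewords.
  weight 2: 2 codewords.
  weight 3: 2 codewords.
  weight 4: 5 codewords.
  weight 5: 4 codewords.
  weight 7: 2 codewords.
Minimum distance d = smallest w > 0 with A_w > 0 = 2.
Sanity: Σ A_w = 16 = 2^4 = 16 ✓.


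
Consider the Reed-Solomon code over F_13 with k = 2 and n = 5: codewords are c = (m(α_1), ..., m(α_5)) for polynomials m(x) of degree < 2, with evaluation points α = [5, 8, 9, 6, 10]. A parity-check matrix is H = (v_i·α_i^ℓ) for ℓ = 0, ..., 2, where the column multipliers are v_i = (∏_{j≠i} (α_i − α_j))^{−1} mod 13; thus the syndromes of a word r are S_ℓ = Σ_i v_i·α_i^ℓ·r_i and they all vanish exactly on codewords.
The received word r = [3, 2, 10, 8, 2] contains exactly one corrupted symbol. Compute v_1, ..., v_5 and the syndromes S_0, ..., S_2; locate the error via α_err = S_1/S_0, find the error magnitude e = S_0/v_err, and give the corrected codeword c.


S = (3, 11, 10), error at position 2, error magnitude e = 10, c = [3, 5, 10, 8, 2].

Step 1: column multipliers v_i = (∏_{j≠i}(α_i − α_j))^{−1} mod 13.
  i = 1 (α = 5): (5−8)(5−9)(5−6)(5−10) = (−3)·(−4)·(−1)·(−5) = 60 ≡ 8, so v_1 = 8^{−1} = 5 (mod 13).
  i = 2 (α = 8): (8−5)(8−9)(8−6)(8−10) = 3·(−1)·2·(−2) = 12 ≡ 12, so v_2 = 12^{−1} = 12 (mod 13).
  i = 3 (α = 9): (9−5)(9−8)(9−6)(9−10) = 4·1·3·(−1) = −12 ≡ 1, so v_3 = 1^{−1} = 1 (mod 13).
  i = 4 (α = 6): (6−5)(6−8)(6−9)(6−10) = 1·(−2)·(−3)·(−4) = −24 ≡ 2, so v_4 = 2^{−1} = 7 (mod 13).
  i = 5 (α = 10): (10−5)(10−8)(10−9)(10−6) = 5·2·1·4 = 40 ≡ 1, so v_5 = 1^{−1} = 1 (mod 13).
  v = [5, 12, 1, 7, 1].
Step 2: syndromes of r = [3, 2, 10, 8, 2] (all sums mod 13).
  S_0 = Σ v_i r_i = 5·3 + 12·2 + 1·10 + 7·8 + 1·2 = 107 ≡ 3.
  S_1 = Σ v_i α_i r_i = 5·5·3 + 12·8·2 + 1·9·10 + 7·6·8 + 1·10·2 = 713 ≡ 11.
  α_i^2 mod 13 = [12, 12, 3, 10, 9].
  S_2 = Σ v_i α_i^2 r_i = 5·12·3 + 12·12·2 + 1·3·10 + 7·10·8 + 1·9·2 = 1076 ≡ 10.
  S = (3, 11, 10) ≠ 0, so r is not a codeword (an error is present).
Step 3: locate the error. For a single error e at position i, S_ℓ = v_i·e·α_i^ℓ, so α_err = S_1/S_0.
  S_0^{−1} = 3^{−1} = 9 (mod 13), so α_err = 11·9 = 99 ≡ 8 = α_2. Error position i = 2.
  Consistency check: S_2/S_1 = 10·6 = 60 ≡ 8 = α_err ✓ (single-error assumption holds).
Step 4: error magnitude e = S_0/v_2 = S_0·∏_{j≠2}(α_2 − α_j) = 3·12 = 36 ≡ 10 (mod 13).
Step 5: correct position 2: c_2 = r_2 − e = 2 − 10 ≡ 5 (mod 13). Hence c = [3, 5, 10, 8, 2].
  Check: interpolating c through the α_i gives m(x) = 4 + 5·x (degree < 2) with m(α_i) = c_i for every i, so c is indeed a codeword.


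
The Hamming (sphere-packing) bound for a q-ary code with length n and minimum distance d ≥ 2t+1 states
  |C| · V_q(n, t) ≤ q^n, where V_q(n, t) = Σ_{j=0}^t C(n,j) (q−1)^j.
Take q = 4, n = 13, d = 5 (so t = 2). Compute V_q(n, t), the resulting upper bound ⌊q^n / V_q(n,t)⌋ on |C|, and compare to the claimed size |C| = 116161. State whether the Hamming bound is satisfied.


V_q(n, t) = 742, q^n = 67108864, Hamming bound = 90443, |C| = 116161 > bound (violated).

Step 1: Compute V_q(n, t) = Σ_{j=0}^2 C(n, j) (q−1)^j.
  j = 0: C(13,0)·(3)^0 = 1·1 = 1.
  j = 1: C(13,1)·(3)^1 = 13·3 = 39.
  j = 2: C(13,2)·(3)^2 = 78·9 = 702.
  V_q(n, t) = 1 + 39 + 702 = 742.
Step 2: q^n = 4^13 = 67108864.
Step 3: Hamming bound ⌊q^n / V_q(n,t)⌋ = ⌊67108864/742⌋ = 90443.
Step 4: Compare |C| = 116161 to 90443: violated.
The claimed |C| lies above the Hamming bound, so no 4-ary code of length 13 with d ≥ 5 can have 116161 codewords.


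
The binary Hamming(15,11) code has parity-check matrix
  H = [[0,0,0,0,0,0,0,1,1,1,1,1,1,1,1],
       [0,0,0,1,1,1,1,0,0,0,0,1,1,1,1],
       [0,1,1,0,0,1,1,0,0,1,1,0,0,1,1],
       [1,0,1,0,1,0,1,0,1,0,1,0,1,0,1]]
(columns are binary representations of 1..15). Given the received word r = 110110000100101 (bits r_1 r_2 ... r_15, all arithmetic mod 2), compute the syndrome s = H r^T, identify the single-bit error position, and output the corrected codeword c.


s = (1, 0, 1, 0)^T, error position = 10, corrected codeword c = 110110000000101

Compute s = H r^T mod 2 one row at a time:
  s_1 = 0 + 0 + 1 + 0 + 0 + 1 + 0 + 1 = 3 ≡ 1 (mod 2).
  s_2 = 1 + 1 + 0 + 0 + 0 + 1 + 0 + 1 = 4 ≡ 0 (mod 2).
  s_3 = 1 + 0 + 0 + 0 + 1 + 0 + 0 + 1 = 3 ≡ 1 (mod 2).
  s_4 = 1 + 0 + 1 + 0 + 0 + 0 + 1 + 1 = 4 ≡ 0 (mod 2).
s = (1, 0, 1, 0)^T — this equals column 10 of H (binary 1010), so error is at position 10.
Correct: flip bit 10 of r = 110110000100101 to get c = 110110000000101.


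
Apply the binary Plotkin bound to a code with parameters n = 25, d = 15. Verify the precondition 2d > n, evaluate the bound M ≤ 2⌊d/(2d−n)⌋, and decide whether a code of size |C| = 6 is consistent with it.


Plotkin bound M ≤ 6; given |C| = 6 ≤ bound (satisfied).

Check applicability: 2d = 30, n = 25.
2d − n = 5 > 0, so Plotkin applies.
Compute d/(2d−n) = 15/5 ≈ 3.0000.
⌊d/(2d−n)⌋ = 3.
Plotkin bound: M ≤ 2·3 = 6.
Given |C| = 6, check: satisfied.
This |C| is at the Plotkin bound.


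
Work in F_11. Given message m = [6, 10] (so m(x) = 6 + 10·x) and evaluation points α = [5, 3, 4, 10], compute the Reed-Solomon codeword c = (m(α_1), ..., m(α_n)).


c = [1, 3, 2, 7]

Message polynomial: m(x) = 6 + 10·x (mod 11).
For each evaluation point α_i, compute m(α_i) mod 11:
  α_1 = 5: Horner steps 10 → 1, so m(5) = 1.
  α_2 = 3: Horner steps 10 → 3, so m(3) = 3.
  α_3 = 4: Horner steps 10 → 2, so m(4) = 2.
  α_4 = 10: Horner steps 10 → 7, so m(10) = 7.
Codeword c = [1, 3, 2, 7] ∈ F_11^4.


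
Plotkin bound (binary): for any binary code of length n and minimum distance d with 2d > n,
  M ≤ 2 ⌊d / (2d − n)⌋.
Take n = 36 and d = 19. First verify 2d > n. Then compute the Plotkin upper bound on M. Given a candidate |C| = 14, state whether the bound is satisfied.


Plotkin bound M ≤ 18; given |C| = 14 ≤ bound (satisfied).

Check applicability: 2d = 38, n = 36.
2d − n = 2 > 0, so Plotkin applies.
Compute d/(2d−n) = 19/2 ≈ 9.5000.
⌊d/(2d−n)⌋ = 9.
Plotkin bound: M ≤ 2·9 = 18.
Given |C| = 14, check: satisfied.
This |C| is below the Plotkin bound.


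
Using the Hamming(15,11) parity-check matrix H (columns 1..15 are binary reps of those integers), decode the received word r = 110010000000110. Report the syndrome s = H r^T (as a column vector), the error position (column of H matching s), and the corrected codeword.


s = (0, 1, 0, 1)^T, error position = 5, corrected codeword c = 110000000000110

Compute s = H r^T mod 2 one row at a time:
  s_1 = 0 + 0 + 0 + 0 + 0 + 1 + 1 + 0 = 2 ≡ 0 (mod 2).
  s_2 = 0 + 1 + 0 + 0 + 0 + 1 + 1 + 0 = 3 ≡ 1 (mod 2).
  s_3 = 1 + 0 + 0 + 0 + 0 + 0 + 1 + 0 = 2 ≡ 0 (mod 2).
  s_4 = 1 + 0 + 1 + 0 + 0 + 0 + 1 + 0 = 3 ≡ 1 (mod 2).
s = (0, 1, 0, 1)^T — this equals column 5 of H (binary 0101), so error is at position 5.
Correct: flip bit 5 of r = 110010000000110 to get c = 110000000000110.


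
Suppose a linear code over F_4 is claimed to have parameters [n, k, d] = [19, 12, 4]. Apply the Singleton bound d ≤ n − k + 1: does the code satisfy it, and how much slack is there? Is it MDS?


Singleton RHS = n − k + 1 = 8, slack = 4, bound satisfied, not MDS.

Singleton bound: d ≤ n − k + 1.
Here n = 19, k = 12, so n − k + 1 = 8.
Given d = 4, check d ≤ 8: YES.
Slack = (n − k + 1) − d = 4.
The code is NOT MDS (slack = 4 > 0).
Description: the claimed parameters are [19, 12, 4]_4; such a code would be non-MDS.


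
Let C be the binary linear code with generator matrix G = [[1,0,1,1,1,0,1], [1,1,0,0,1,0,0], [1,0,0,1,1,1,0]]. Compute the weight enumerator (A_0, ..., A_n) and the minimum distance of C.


Weight distribution: A_0 = 1, A_3 = 3, A_4 = 2, A_5 = 1, A_6 = 1. Minimum distance d = 3.

Enumerate all 2^3 = 8 messages m ∈ F_2^3.
For each, compute codeword c = mG in F_2^7, then tally its weight.
  m = 000 → c = 0000000, weight = 0.
  m = 100 → c = 1011101, weight = 5.
  m = 010 → c = 1100100, weight = 3.
  m = 110 → c = 0111001, weight = 4.
  m = 001 → c = 1001110, weight = 4.
  m = 101 → c = 0010011, weight = 3.
  m = 011 → c = 0101010, weight = 3.
  m = 111 → c = 1110111, weight = 6.
Tally weights:
  weight 0: 1 codewords.
  weight 3: 3 codewords.
  weight 4: 2 codewords.
  weight 5: 1 codewords.
  weight 6: 1 codewords.
Minimum distance d = smallest w > 0 with A_w > 0 = 3.
Sanity: Σ A_w = 8 = 2^3 = 8 ✓.


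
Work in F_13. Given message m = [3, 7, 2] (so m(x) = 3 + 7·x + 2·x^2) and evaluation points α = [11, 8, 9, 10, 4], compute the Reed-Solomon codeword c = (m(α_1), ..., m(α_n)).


c = [10, 5, 7, 0, 11]

Message polynomial: m(x) = 3 + 7·x + 2·x^2 (mod 13).
For each evaluation point α_i, compute m(α_i) mod 13:
  α_1 = 11: Horner steps 2 → 3 → 10, so m(11) = 10.
  α_2 = 8: Horner steps 2 → 10 → 5, so m(8) = 5.
  α_3 = 9: Horner steps 2 → 12 → 7, so m(9) = 7.
  α_4 = 10: Horner steps 2 → 1 → 0, so m(10) = 0.
  α_5 = 4: Horner steps 2 → 2 → 11, so m(4) = 11.
Codeword c = [10, 5, 7, 0, 11] ∈ F_13^5.


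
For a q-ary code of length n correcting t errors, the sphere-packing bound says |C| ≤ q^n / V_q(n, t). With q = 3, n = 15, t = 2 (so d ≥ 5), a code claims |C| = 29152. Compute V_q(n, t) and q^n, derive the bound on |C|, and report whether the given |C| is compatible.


V_q(n, t) = 451, q^n = 14348907, Hamming bound = 31815, |C| = 29152 ≤ bound (satisfied).

Step 1: Compute V_q(n, t) = Σ_{j=0}^2 C(n, j) (q−1)^j.
  j = 0: C(15,0)·(2)^0 = 1·1 = 1.
  j = 1: C(15,1)·(2)^1 = 15·2 = 30.
  j = 2: C(15,2)·(2)^2 = 105·4 = 420.
  V_q(n, t) = 1 + 30 + 420 = 451.
Step 2: q^n = 3^15 = 14348907.
Step 3: Hamming bound ⌊q^n / V_q(n,t)⌋ = ⌊14348907/451⌋ = 31815.
Step 4: Compare |C| = 29152 to 31815: satisfied.
The claimed |C| lies below the Hamming bound.


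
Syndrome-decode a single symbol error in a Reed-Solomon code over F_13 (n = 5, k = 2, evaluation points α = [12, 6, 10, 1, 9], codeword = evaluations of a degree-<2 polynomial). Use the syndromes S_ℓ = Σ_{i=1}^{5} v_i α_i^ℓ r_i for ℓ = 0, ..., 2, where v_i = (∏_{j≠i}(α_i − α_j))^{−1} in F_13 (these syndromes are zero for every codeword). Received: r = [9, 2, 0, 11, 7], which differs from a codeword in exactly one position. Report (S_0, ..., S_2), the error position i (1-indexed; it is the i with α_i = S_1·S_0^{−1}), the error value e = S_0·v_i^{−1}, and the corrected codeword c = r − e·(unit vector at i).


S = (6, 7, 6), error at position 1, error magnitude e = 10, c = [12, 2, 0, 11, 7].

Step 1: column multipliers v_i = (∏_{j≠i}(α_i − α_j))^{−1} mod 13.
  i = 1 (α = 12): (12−6)(12−10)(12−1)(12−9) = 6·2·11·3 = 396 ≡ 6, so v_1 = 6^{−1} = 11 (mod 13).
  i = 2 (α = 6): (6−12)(6−10)(6−1)(6−9) = (−6)·(−4)·5·(−3) = −360 ≡ 4, so v_2 = 4^{−1} = 10 (mod 13).
  i = 3 (α = 10): (10−12)(10−6)(10−1)(10−9) = (−2)·4·9·1 = −72 ≡ 6, so v_3 = 6^{−1} = 11 (mod 13).
  i = 4 (α = 1): (1−12)(1−6)(1−10)(1−9) = (−11)·(−5)·(−9)·(−8) = 3960 ≡ 8, so v_4 = 8^{−1} = 5 (mod 13).
  i = 5 (α = 9): (9−12)(9−6)(9−10)(9−1) = (−3)·3·(−1)·8 = 72 ≡ 7, so v_5 = 7^{−1} = 2 (mod 13).
  v = [11, 10, 11, 5, 2].
Step 2: syndromes of r = [9, 2, 0, 11, 7] (all sums mod 13).
  S_0 = Σ v_i r_i = 11·9 + 10·2 + 11·0 + 5·11 + 2·7 = 188 ≡ 6.
  S_1 = Σ v_i α_i r_i = 11·12·9 + 10·6·2 + 11·10·0 + 5·1·11 + 2·9·7 = 1489 ≡ 7.
  α_i^2 mod 13 = [1, 10, 9, 1, 3].
  S_2 = Σ v_i α_i^2 r_i = 11·1·9 + 10·10·2 + 11·9·0 + 5·1·11 + 2·3·7 = 396 ≡ 6.
  S = (6, 7, 6) ≠ 0, so r is not a codeword (an error is present).
Step 3: locate the error. For a single error e at position i, S_ℓ = v_i·e·α_i^ℓ, so α_err = S_1/S_0.
  S_0^{−1} = 6^{−1} = 11 (mod 13), so α_err = 7·11 = 77 ≡ 12 = α_1. Error position i = 1.
  Consistency check: S_2/S_1 = 6·2 = 12 ≡ 12 = α_err ✓ (single-error assumption holds).
Step 4: error magnitude e = S_0/v_1 = S_0·∏_{j≠1}(α_1 − α_j) = 6·6 = 36 ≡ 10 (mod 13).
Step 5: correct position 1: c_1 = r_1 − e = 9 − 10 ≡ 12 (mod 13). Hence c = [12, 2, 0, 11, 7].
  Check: interpolating c through the α_i gives m(x) = 5 + 6·x (degree < 2) with m(α_i) = c_i for every i, so c is indeed a codeword.


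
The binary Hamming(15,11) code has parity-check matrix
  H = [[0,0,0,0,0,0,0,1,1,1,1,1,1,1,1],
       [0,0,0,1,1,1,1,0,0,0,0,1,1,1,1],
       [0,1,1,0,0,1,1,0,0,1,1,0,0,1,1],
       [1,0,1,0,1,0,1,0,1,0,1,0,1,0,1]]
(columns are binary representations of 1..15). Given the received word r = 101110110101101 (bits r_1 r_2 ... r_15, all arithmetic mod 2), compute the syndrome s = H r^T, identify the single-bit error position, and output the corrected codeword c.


s = (1, 0, 0, 0)^T, error position = 8, corrected codeword c = 101110100101101

Compute s = H r^T mod 2 one row at a time:
  s_1 = 1 + 0 + 1 + 0 + 1 + 1 + 0 + 1 = 5 ≡ 1 (mod 2).
  s_2 = 1 + 1 + 0 + 1 + 1 + 1 + 0 + 1 = 6 ≡ 0 (mod 2).
  s_3 = 0 + 1 + 0 + 1 + 1 + 0 + 0 + 1 = 4 ≡ 0 (mod 2).
  s_4 = 1 + 1 + 1 + 1 + 0 + 0 + 1 + 1 = 6 ≡ 0 (mod 2).
s = (1, 0, 0, 0)^T — this equals column 8 of H (binary 1000), so error is at position 8.
Correct: flip bit 8 of r = 101110110101101 to get c = 101110100101101.
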